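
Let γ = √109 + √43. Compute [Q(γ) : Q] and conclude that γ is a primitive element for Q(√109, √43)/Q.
[Q(γ) : Q] = 4 (equivalently, Q(γ) = Q(√109, √43))

Obviously Q(γ) ⊆ Q(√109, √43), and [Q(√109, √43):Q] = 4 (since 109, 43 are distinct squarefree integers > 1 with 4687 not a perfect square). To show equality we compute the minimal polynomial of γ. From γ = √109 + √43: γ^2 = 109 + 2√(4687) + 43 = 152 + 2√(4687), so γ^2 - 152 = 2√(4687); squaring, (γ^2 - 152)^2 = 4·4687, i.e. γ^4 - 304γ^2 + 23104 - 18748 = 0, i.e. γ^4 - 304γ^2 + 4356 = 0. So γ is a root of x^4 - 304x^2 + 4356. This polynomial is irreducible over Q: it has no rational root (each ±√109 ± √43 is irrational), and any factorization into two quadratics over Q would force √(4687) ∈ Q (pairing opposite roots) or √109, √43 ∈ Q (other pairings), all impossible. Hence [Q(γ):Q] = 4 = [Q(√109, √43):Q], so Q(γ) = Q(√109, √43).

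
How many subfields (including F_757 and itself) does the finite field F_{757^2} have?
F_{757^2} has 2 subfields

The subfields of F_{p^n} are exactly the fields F_{p^d} for d | n (each is the fixed field of the unique index-d subgroup of Gal(F_{p^n}/F_p) ≅ Z/nZ). The divisors of n = 2 are {1, 2}, giving 2 subfields: F_{757^1}, F_{757^2}.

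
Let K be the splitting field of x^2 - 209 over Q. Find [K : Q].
[K : Q] = 2

f(x) = x^2 - 209 factors as (x - √209)(x + √209). The splitting field is K = Q(√209). Since 209 is squarefree and > 1, it is not a perfect square, so x^2 - 209 is irreducible over Q and [Q(√209) : Q] = 2. Hence [K : Q] = 2.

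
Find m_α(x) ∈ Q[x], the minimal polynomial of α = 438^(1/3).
m_α(x) = x^3 - 438

α satisfies α^3 = 438, so x^3 - 438 annihilates α. By the rational root test, a rational root p/q (in lowest terms) of x^3 - 438 would satisfy p^3 = 438 q^3, forcing q = 1 and p^3 = 438; but 438 is not a perfect cube, contradiction. A monic cubic over Q with no rational root is irreducible (any nontrivial factorization would include a linear factor). Hence x^3 - 438 is the minimal polynomial of α, and in particular [Q(α):Q] = 3.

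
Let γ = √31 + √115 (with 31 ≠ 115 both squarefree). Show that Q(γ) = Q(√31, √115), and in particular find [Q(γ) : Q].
[Q(γ) : Q] = 4 (equivalently, Q(γ) = Q(√31, √115))

Obviously Q(γ) ⊆ Q(√31, √115), and [Q(√31, √115):Q] = 4 (since 31, 115 are distinct squarefree integers > 1 with 3565 not a perfect square). To show equality we compute the minimal polynomial of γ. From γ = √31 + √115: γ^2 = 31 + 2√(3565) + 115 = 146 + 2√(3565), so γ^2 - 146 = 2√(3565); squaring, (γ^2 - 146)^2 = 4·3565, i.e. γ^4 - 292γ^2 + 21316 - 14260 = 0, i.e. γ^4 - 292γ^2 + 7056 = 0. So γ is a root of x^4 - 292x^2 + 7056. This polynomial is irreducible over Q: it has no rational root (each ±√31 ± √115 is irrational), and any factorization into two quadratics over Q would force √(3565) ∈ Q (pairing opposite roots) or √31, √115 ∈ Q (other pairings), all impossible. Hence [Q(γ):Q] = 4 = [Q(√31, √115):Q], so Q(γ) = Q(√31, √115).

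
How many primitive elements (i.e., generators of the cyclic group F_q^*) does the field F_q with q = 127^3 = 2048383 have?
There are φ(2048382) = 585144 primitive elements

F_q^* is cyclic of order q - 1 = 2048382. A cyclic group of order m has exactly φ(m) generators. Here m = 2048382 = 2 · 3^3 · 7 · 5419, so the number of primitive elements is φ(2048382) = 585144.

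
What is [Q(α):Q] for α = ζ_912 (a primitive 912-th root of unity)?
[Q(α):Q] = 288

The minimal polynomial of ζ_912 over Q is the 912-th cyclotomic polynomial Φ_912(x), which is irreducible over Q and has degree φ(912) = 288. Hence [Q(α):Q] = φ(912) = 288.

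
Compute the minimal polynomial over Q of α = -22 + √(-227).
m_α(x) = x^2 + 44x + 711

From α + 22 = √(-227), squaring gives (α + 22)^2 = -227, i.e. α^2 + 44α + 484 = -227, so α^2 + 44α + 711 = 0. The discriminant of x^2 + 44x + 711 is (44)^2 - 4·(711) = 1936 - 2844 = -908, and 4·(-227) is not a perfect square in Q since -227 is squarefree and ≠ 1. Hence x^2 + 44x + 711 is irreducible over Q and is the minimal polynomial of α.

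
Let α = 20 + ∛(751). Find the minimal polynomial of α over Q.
m_α(x) = x^3 - 60x^2 + 1200x - 8751

Set β = α - 20 = ∛(751), so β^3 = 751. Then (α - 20)^3 - 751 = 0, i.e. α is a root of g(x) = (x - 20)^3 - 751 = x^3 - 60x^2 + 1200x - 8751. Since g(x) = h(x - 20) where h(x) = x^3 - 751, and h is irreducible over Q (because 751 is not a perfect cube, so h has no rational root, and a monic cubic with no rational root is irreducible), g is also irreducible (irreducibility is preserved under the substitution x → x - 20). Hence m_α(x) = x^3 - 60x^2 + 1200x - 8751.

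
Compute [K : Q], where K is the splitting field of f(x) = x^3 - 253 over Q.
[K : Q] = 6

The roots of x^3 - 253 are ∛253, ω∛253, ω^2∛253 where ω = e^(2πi/3) is a primitive cube root of unity, so K = Q(∛253, ω). Now [Q(∛253):Q] = 3 (since 253 is not a perfect cube, x^3 - 253 is irreducible) and [Q(ω):Q] = 2. Both 2 and 3 divide [K:Q], and [K:Q] ≤ 3·2 = 6, so [K:Q] = 6. (Equivalently: Q(∛253) ⊂ R but ω ∉ R, so [K : Q(∛253)] = 2.)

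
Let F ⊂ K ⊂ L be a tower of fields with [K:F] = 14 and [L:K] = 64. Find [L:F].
[L:F] = 896

The tower law says that for any tower of field extensions F ⊂ K ⊂ L with finite degrees, [L:F] = [L:K] · [K:F]. Here this gives [L:F] = 64 · 14 = 896.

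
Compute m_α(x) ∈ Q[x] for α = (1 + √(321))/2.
m_α(x) = x^2 - x - 80

From 2α - 1 = √(321), squaring gives (2α - 1)^2 = 321, i.e. 4α^2 - 4α + 1 = 321, so α^2 - α + (1 - 321)/4 = 0. Since 321 ≡ 1 (mod 4), (1 - 321)/4 = -80 ∈ Z. The polynomial x^2 - x - 80 has discriminant 1 - 4·(-80) = 321, which is not a perfect square in Q (d = 321 is squarefree and ≠ 1), so x^2 - x - 80 is irreducible over Q. It is the minimal polynomial of α.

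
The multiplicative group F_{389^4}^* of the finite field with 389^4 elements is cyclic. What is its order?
|F_{389^4}^*| = 22898045040

F_{389^4} has 389^4 = 22898045041 elements; its multiplicative group consists of all nonzero elements, so |F_{389^4}^*| = 22898045041 - 1 = 22898045040. (It is cyclic since any finite subgroup of the multiplicative group of a field is cyclic.)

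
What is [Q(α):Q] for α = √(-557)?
[Q(α):Q] = 2

[Q(α):Q] equals the degree of the minimal polynomial of α. Here α^2 = -557 and x^2 + 557 is irreducible (d = -557 is squarefree, ≠ 1, hence not a square), so deg(m_α) = 2. Thus [Q(α):Q] = 2.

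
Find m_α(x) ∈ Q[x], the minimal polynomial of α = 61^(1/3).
m_α(x) = x^3 - 61

α satisfies α^3 = 61, so x^3 - 61 annihilates α. By the rational root test, a rational root p/q (in lowest terms) of x^3 - 61 would satisfy p^3 = 61 q^3, forcing q = 1 and p^3 = 61; but 61 is not a perfect cube, contradiction. A monic cubic over Q with no rational root is irreducible (any nontrivial factorization would include a linear factor). Hence x^3 - 61 is the minimal polynomial of α, and in particular [Q(α):Q] = 3.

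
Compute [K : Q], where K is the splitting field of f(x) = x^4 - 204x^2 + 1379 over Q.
[K : Q] = 4

Solving the quadratic in x^2: x^2 = (204 ± √(204^2 - 4·1379))/2 = (204 ± √36100)/2 = (204 ± 190)/2, giving x^2 = 197 or x^2 = 7. So f(x) = (x^2 - 197)(x^2 - 7) and the roots of f are ±√197, ±√7. Hence the splitting field is K = Q(√197, √7). Since 197 and 7 are distinct squarefree integers > 1, their product 1379 is not a perfect square, so √7 ∉ Q(√197). By the tower law [K:Q] = [Q(√197,√7):Q(√197)] · [Q(√197):Q] = 2 · 2 = 4.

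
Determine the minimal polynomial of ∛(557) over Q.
m_α(x) = x^3 - 557

α satisfies α^3 = 557, so x^3 - 557 annihilates α. By the rational root test, a rational root p/q (in lowest terms) of x^3 - 557 would satisfy p^3 = 557 q^3, forcing q = 1 and p^3 = 557; but 557 is not a perfect cube, contradiction. A monic cubic over Q with no rational root is irreducible (any nontrivial factorization would include a linear factor). Hence x^3 - 557 is the minimal polynomial of α, and in particular [Q(α):Q] = 3.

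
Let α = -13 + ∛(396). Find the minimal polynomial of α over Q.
m_α(x) = x^3 + 39x^2 + 507x + 1801

Set β = α + 13 = ∛(396), so β^3 = 396. Then (α + 13)^3 - 396 = 0, i.e. α is a root of g(x) = (x + 13)^3 - 396 = x^3 + 39x^2 + 507x + 1801. Since g(x) = h(x + 13) where h(x) = x^3 - 396, and h is irreducible over Q (because 396 is not a perfect cube, so h has no rational root, and a monic cubic with no rational root is irreducible), g is also irreducible (irreducibility is preserved under the substitution x → x + 13). Hence m_α(x) = x^3 + 39x^2 + 507x + 1801.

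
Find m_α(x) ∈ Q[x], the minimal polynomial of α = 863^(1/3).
m_α(x) = x^3 - 863

α satisfies α^3 = 863, so x^3 - 863 annihilates α. By the rational root test, a rational root p/q (in lowest terms) of x^3 - 863 would satisfy p^3 = 863 q^3, forcing q = 1 and p^3 = 863; but 863 is not a perfect cube, contradiction. A monic cubic over Q with no rational root is irreducible (any nontrivial factorization would include a linear factor). Hence x^3 - 863 is the minimal polynomial of α, and in particular [Q(α):Q] = 3.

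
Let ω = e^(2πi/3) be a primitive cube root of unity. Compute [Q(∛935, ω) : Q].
[Q(∛935, ω) : Q] = 6

[Q(∛935):Q] = 3 (min poly x^3 - 935, irreducible since 935 is not a perfect cube). [Q(ω):Q] = 2 (min poly x^2 + x + 1). Since Q(∛935) ⊂ R and ω ∉ R, we have ω ∉ Q(∛935), so x^2 + x + 1 remains irreducible over Q(∛935) and [Q(∛935, ω) : Q(∛935)] = 2. By the tower law, [Q(∛935, ω) : Q] = 3 · 2 = 6. (In fact Q(∛935, ω) is the splitting field of x^3 - 935 over Q.)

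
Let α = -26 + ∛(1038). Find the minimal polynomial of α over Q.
m_α(x) = x^3 + 78x^2 + 2028x + 16538

Set β = α + 26 = ∛(1038), so β^3 = 1038. Then (α + 26)^3 - 1038 = 0, i.e. α is a root of g(x) = (x + 26)^3 - 1038 = x^3 + 78x^2 + 2028x + 16538. Since g(x) = h(x + 26) where h(x) = x^3 - 1038, and h is irreducible over Q (because 1038 is not a perfect cube, so h has no rational root, and a monic cubic with no rational root is irreducible), g is also irreducible (irreducibility is preserved under the substitution x → x + 26). Hence m_α(x) = x^3 + 78x^2 + 2028x + 16538.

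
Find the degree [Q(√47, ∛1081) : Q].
[Q(√47, ∛1081) : Q] = 6

Let L = Q(√47, ∛1081). Since Q(√47) ⊂ L and [Q(√47):Q] = 2, the tower law gives 2 | [L:Q]. Likewise Q(∛1081) ⊂ L with [Q(∛1081):Q] = 3 (because 1081 is not a perfect cube), so 3 | [L:Q]. As gcd(2,3) = 1, [L:Q] is divisible by 6. Conversely L is generated over Q by √47 and ∛1081, so [L:Q] ≤ 2·3 = 6. Therefore [Q(√47, ∛1081) : Q] = 6.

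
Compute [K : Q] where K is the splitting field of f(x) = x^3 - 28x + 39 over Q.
[K : Q] = 6

By the rational root test, any rational root of the monic integer polynomial f(x) = x^3 - 28x + 39 must be an integer dividing the constant term 39, i.e. one of ±{1, 3, 13, 39}. Evaluating: f(1) = 12, f(-1) = 66, f(3) = -18, f(-3) = 96, f(13) = 1872, f(-13) = -1794, f(39) = 58266, f(-39) = -58188; none is 0, so f has no rational root and is therefore irreducible over Q (a cubic with no linear factor over a field is irreducible). For an irreducible cubic, the Galois group is A_3 or S_3 according as the discriminant disc(f) = -4a^3 - 27b^2 = -4·(-28)^3 - 27·(39)^2 = 46741 is or is not a square in Q. Here disc(f) = 46741 is not a perfect square in Q, so the Galois group of f over Q is not contained in A_3 and must be all of S_3. The splitting field has degree |S_3| = 6 over Q, so [K : Q] = 6.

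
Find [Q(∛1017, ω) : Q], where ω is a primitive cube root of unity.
[Q(∛1017, ω) : Q] = 6

[Q(∛1017):Q] = 3 (min poly x^3 - 1017, irreducible since 1017 is not a perfect cube). [Q(ω):Q] = 2 (min poly x^2 + x + 1). Since Q(∛1017) ⊂ R and ω ∉ R, we have ω ∉ Q(∛1017), so x^2 + x + 1 remains irreducible over Q(∛1017) and [Q(∛1017, ω) : Q(∛1017)] = 2. By the tower law, [Q(∛1017, ω) : Q] = 3 · 2 = 6. (In fact Q(∛1017, ω) is the splitting field of x^3 - 1017 over Q.)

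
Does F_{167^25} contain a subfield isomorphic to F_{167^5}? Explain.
Yes: F_{167^5} is a subfield of F_{167^25}

F_{p^m} embeds in F_{p^n} iff m | n (since F_{p^n} is the splitting field of x^(p^n) - x, and F_{p^m} ⊂ F_{p^n} forces p^n to be a power of p^m, i.e. m | n; conversely if m | n then every root of x^(p^m) - x is a root of x^(p^n) - x). Here 5 | 25 (since 25 = 5·5), so F_{167^5} is a subfield of F_{167^25}, and [F_{167^25} : F_{167^5}] = 25/5 = 5.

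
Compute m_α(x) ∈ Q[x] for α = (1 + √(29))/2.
m_α(x) = x^2 - x - 7

From 2α - 1 = √(29), squaring gives (2α - 1)^2 = 29, i.e. 4α^2 - 4α + 1 = 29, so α^2 - α + (1 - 29)/4 = 0. Since 29 ≡ 1 (mod 4), (1 - 29)/4 = -7 ∈ Z. The polynomial x^2 - x - 7 has discriminant 1 - 4·(-7) = 29, which is not a perfect square in Q (d = 29 is squarefree and ≠ 1), so x^2 - x - 7 is irreducible over Q. It is the minimal polynomial of α.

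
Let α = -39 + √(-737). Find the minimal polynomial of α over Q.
m_α(x) = x^2 + 78x + 2258

From α + 39 = √(-737), squaring gives (α + 39)^2 = -737, i.e. α^2 + 78α + 1521 = -737, so α^2 + 78α + 2258 = 0. The discriminant of x^2 + 78x + 2258 is (78)^2 - 4·(2258) = 6084 - 9032 = -2948, and 4·(-737) is not a perfect square in Q since -737 is squarefree and ≠ 1. Hence x^2 + 78x + 2258 is irreducible over Q and is the minimal polynomial of α.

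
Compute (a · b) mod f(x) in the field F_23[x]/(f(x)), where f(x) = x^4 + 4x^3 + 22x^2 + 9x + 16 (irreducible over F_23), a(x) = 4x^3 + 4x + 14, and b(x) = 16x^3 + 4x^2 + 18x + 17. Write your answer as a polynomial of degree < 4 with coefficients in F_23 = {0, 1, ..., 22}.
a · b ≡ 4x^3 + 9x^2 + 22x + 9 (mod f(x))

Multiply in F_23[x]: a(x)·b(x) = (4x^3 + 4x + 14)·(16x^3 + 4x^2 + 18x + 17) = 18x^6 + 16x^5 + 21x^4 + 9x^3 + 13x^2 + 21x + 8. This has degree ≥ 4, so divide by f(x) over F_23: 18x^6 + 16x^5 + 21x^4 + 9x^3 + 13x^2 + 21x + 8 = (18x^2 + 13x + 10)·(x^4 + 4x^3 + 22x^2 + 9x + 16) + (4x^3 + 9x^2 + 22x + 9). Hence a·b ≡ 4x^3 + 9x^2 + 22x + 9 (mod f). (F_23[x]/(f) is a field with 23^4 = 279841 elements since f is irreducible of degree 4.)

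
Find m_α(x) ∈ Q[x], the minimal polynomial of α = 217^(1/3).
m_α(x) = x^3 - 217

α satisfies α^3 = 217, so x^3 - 217 annihilates α. By the rational root test, a rational root p/q (in lowest terms) of x^3 - 217 would satisfy p^3 = 217 q^3, forcing q = 1 and p^3 = 217; but 217 is not a perfect cube, contradiction. A monic cubic over Q with no rational root is irreducible (any nontrivial factorization would include a linear factor). Hence x^3 - 217 is the minimal polynomial of α, and in particular [Q(α):Q] = 3.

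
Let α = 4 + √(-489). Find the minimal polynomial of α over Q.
m_α(x) = x^2 - 8x + 505

From α - 4 = √(-489), squaring gives (α - 4)^2 = -489, i.e. α^2 - 8α + 16 = -489, so α^2 - 8α + 505 = 0. The discriminant of x^2 - 8x + 505 is (-8)^2 - 4·(505) = 64 - 2020 = -1956, and 4·(-489) is not a perfect square in Q since -489 is squarefree and ≠ 1. Hence x^2 - 8x + 505 is irreducible over Q and is the minimal polynomial of α.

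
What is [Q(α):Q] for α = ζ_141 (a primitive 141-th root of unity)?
[Q(α):Q] = 92

The minimal polynomial of ζ_141 over Q is the 141-th cyclotomic polynomial Φ_141(x), which is irreducible over Q and has degree φ(141) = 92. Hence [Q(α):Q] = φ(141) = 92.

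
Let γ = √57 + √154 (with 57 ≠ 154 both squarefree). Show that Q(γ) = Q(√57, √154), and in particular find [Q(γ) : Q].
[Q(γ) : Q] = 4 (equivalently, Q(γ) = Q(√57, √154))

Obviously Q(γ) ⊆ Q(√57, √154), and [Q(√57, √154):Q] = 4 (since 57, 154 are distinct squarefree integers > 1 with 8778 not a perfect square). To show equality we compute the minimal polynomial of γ. From γ = √57 + √154: γ^2 = 57 + 2√(8778) + 154 = 211 + 2√(8778), so γ^2 - 211 = 2√(8778); squaring, (γ^2 - 211)^2 = 4·8778, i.e. γ^4 - 422γ^2 + 44521 - 35112 = 0, i.e. γ^4 - 422γ^2 + 9409 = 0. So γ is a root of x^4 - 422x^2 + 9409. This polynomial is irreducible over Q: it has no rational root (each ±√57 ± √154 is irrational), and any factorization into two quadratics over Q would force √(8778) ∈ Q (pairing opposite roots) or √57, √154 ∈ Q (other pairings), all impossible. Hence [Q(γ):Q] = 4 = [Q(√57, √154):Q], so Q(γ) = Q(√57, √154).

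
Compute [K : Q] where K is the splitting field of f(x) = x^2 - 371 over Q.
[K : Q] = 2

f(x) = x^2 - 371 factors as (x - √371)(x + √371). The splitting field is K = Q(√371). Since 371 is squarefree and > 1, it is not a perfect square, so x^2 - 371 is irreducible over Q and [Q(√371) : Q] = 2. Hence [K : Q] = 2.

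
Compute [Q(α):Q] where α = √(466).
[Q(α):Q] = 2

[Q(α):Q] equals the degree of the minimal polynomial of α. Here α^2 = 466 and x^2 - 466 is irreducible (d = 466 is squarefree, ≠ 1, hence not a square), so deg(m_α) = 2. Thus [Q(α):Q] = 2.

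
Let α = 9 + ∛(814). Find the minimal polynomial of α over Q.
m_α(x) = x^3 - 27x^2 + 243x - 1543

Set β = α - 9 = ∛(814), so β^3 = 814. Then (α - 9)^3 - 814 = 0, i.e. α is a root of g(x) = (x - 9)^3 - 814 = x^3 - 27x^2 + 243x - 1543. Since g(x) = h(x - 9) where h(x) = x^3 - 814, and h is irreducible over Q (because 814 is not a perfect cube, so h has no rational root, and a monic cubic with no rational root is irreducible), g is also irreducible (irreducibility is preserved under the substitution x → x - 9). Hence m_α(x) = x^3 - 27x^2 + 243x - 1543.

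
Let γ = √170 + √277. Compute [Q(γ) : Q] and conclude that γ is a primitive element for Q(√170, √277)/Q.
[Q(γ) : Q] = 4 (equivalently, Q(γ) = Q(√170, √277))

Obviously Q(γ) ⊆ Q(√170, √277), and [Q(√170, √277):Q] = 4 (since 170, 277 are distinct squarefree integers > 1 with 47090 not a perfect square). To show equality we compute the minimal polynomial of γ. From γ = √170 + √277: γ^2 = 170 + 2√(47090) + 277 = 447 + 2√(47090), so γ^2 - 447 = 2√(47090); squaring, (γ^2 - 447)^2 = 4·47090, i.e. γ^4 - 894γ^2 + 199809 - 188360 = 0, i.e. γ^4 - 894γ^2 + 11449 = 0. So γ is a root of x^4 - 894x^2 + 11449. This polynomial is irreducible over Q: it has no rational root (each ±√170 ± √277 is irrational), and any factorization into two quadratics over Q would force √(47090) ∈ Q (pairing opposite roots) or √170, √277 ∈ Q (other pairings), all impossible. Hence [Q(γ):Q] = 4 = [Q(√170, √277):Q], so Q(γ) = Q(√170, √277).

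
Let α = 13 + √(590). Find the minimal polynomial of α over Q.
m_α(x) = x^2 - 26x - 421

From α - 13 = √(590), squaring gives (α - 13)^2 = 590, i.e. α^2 - 26α + 169 = 590, so α^2 - 26α - 421 = 0. The discriminant of x^2 - 26x - 421 is (-26)^2 - 4·(-421) = 676 + 1684 = 2360, and 4·(590) is not a perfect square in Q since 590 is squarefree and ≠ 1. Hence x^2 - 26x - 421 is irreducible over Q and is the minimal polynomial of α.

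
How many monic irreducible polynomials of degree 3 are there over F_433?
There are 27060768 monic irreducible polynomials of degree 3 over F_433

Each element of F_{433^3} that lies in no proper subfield is a root of exactly one monic irreducible of degree 3 over F_433, and each such polynomial has 3 distinct roots in F_{433^3}. By Möbius inversion the count is N_433(3) = (1/3) Σ_{d|3} μ(3/d) · 433^d = (1/3)(μ(3)·433^1 + μ(1)·433^3) = 81182304/3 = 27060768.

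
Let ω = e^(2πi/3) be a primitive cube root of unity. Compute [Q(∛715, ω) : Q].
[Q(∛715, ω) : Q] = 6

[Q(∛715):Q] = 3 (min poly x^3 - 715, irreducible since 715 is not a perfect cube). [Q(ω):Q] = 2 (min poly x^2 + x + 1). Since Q(∛715) ⊂ R and ω ∉ R, we have ω ∉ Q(∛715), so x^2 + x + 1 remains irreducible over Q(∛715) and [Q(∛715, ω) : Q(∛715)] = 2. By the tower law, [Q(∛715, ω) : Q] = 3 · 2 = 6. (In fact Q(∛715, ω) is the splitting field of x^3 - 715 over Q.)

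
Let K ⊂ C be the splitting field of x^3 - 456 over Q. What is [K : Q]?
[K : Q] = 6

The roots of x^3 - 456 are ∛456, ω∛456, ω^2∛456 where ω = e^(2πi/3) is a primitive cube root of unity, so K = Q(∛456, ω). Now [Q(∛456):Q] = 3 (since 456 is not a perfect cube, x^3 - 456 is irreducible) and [Q(ω):Q] = 2. Both 2 and 3 divide [K:Q], and [K:Q] ≤ 3·2 = 6, so [K:Q] = 6. (Equivalently: Q(∛456) ⊂ R but ω ∉ R, so [K : Q(∛456)] = 2.)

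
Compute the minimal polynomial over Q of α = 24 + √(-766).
m_α(x) = x^2 - 48x + 1342

From α - 24 = √(-766), squaring gives (α - 24)^2 = -766, i.e. α^2 - 48α + 576 = -766, so α^2 - 48α + 1342 = 0. The discriminant of x^2 - 48x + 1342 is (-48)^2 - 4·(1342) = 2304 - 5368 = -3064, and 4·(-766) is not a perfect square in Q since -766 is squarefree and ≠ 1. Hence x^2 - 48x + 1342 is irreducible over Q and is the minimal polynomial of α.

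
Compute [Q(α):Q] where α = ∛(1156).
[Q(α):Q] = 3

The minimal polynomial of α is x^3 - 1156, irreducible over Q since 1156 is not a perfect cube (so x^3 - 1156 has no rational root). Hence [Q(α):Q] = deg(m_α) = 3.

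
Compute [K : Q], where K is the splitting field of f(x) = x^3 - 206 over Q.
[K : Q] = 6

The roots of x^3 - 206 are ∛206, ω∛206, ω^2∛206 where ω = e^(2πi/3) is a primitive cube root of unity, so K = Q(∛206, ω). Now [Q(∛206):Q] = 3 (since 206 is not a perfect cube, x^3 - 206 is irreducible) and [Q(ω):Q] = 2. Both 2 and 3 divide [K:Q], and [K:Q] ≤ 3·2 = 6, so [K:Q] = 6. (Equivalently: Q(∛206) ⊂ R but ω ∉ R, so [K : Q(∛206)] = 2.)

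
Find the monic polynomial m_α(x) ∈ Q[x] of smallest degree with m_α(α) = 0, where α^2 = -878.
m_α(x) = x^2 + 878

α satisfies α^2 + 878 = 0, so x^2 + 878 annihilates α. Since d = -878 is squarefree and ≠ 1, it is not a perfect square in Q, so x^2 + 878 has no rational root and is therefore irreducible over Q (a degree-2 polynomial over a field is irreducible iff it has no root). Hence m_α(x) = x^2 + 878.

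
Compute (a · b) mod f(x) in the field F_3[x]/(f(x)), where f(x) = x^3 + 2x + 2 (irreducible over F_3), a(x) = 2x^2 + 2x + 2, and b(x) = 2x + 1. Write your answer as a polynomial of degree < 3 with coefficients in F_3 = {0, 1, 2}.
a · b ≡ x (mod f(x))

Multiply in F_3[x]: a(x)·b(x) = (2x^2 + 2x + 2)·(2x + 1) = x^3 + 2. This has degree ≥ 3, so divide by f(x) over F_3: x^3 + 2 = (1)·(x^3 + 2x + 2) + (x). Hence a·b ≡ x (mod f). (F_3[x]/(f) is a field with 3^3 = 27 elements since f is irreducible of degree 3.)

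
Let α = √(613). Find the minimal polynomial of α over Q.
m_α(x) = x^2 - 613

α satisfies α^2 - 613 = 0, so x^2 - 613 annihilates α. Since d = 613 is squarefree and ≠ 1, it is not a perfect square in Q, so x^2 - 613 has no rational root and is therefore irreducible over Q (a degree-2 polynomial over a field is irreducible iff it has no root). Hence m_α(x) = x^2 - 613.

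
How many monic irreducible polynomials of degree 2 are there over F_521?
There are 135460 monic irreducible polynomials of degree 2 over F_521

Each element of F_{521^2} that lies in no proper subfield is a root of exactly one monic irreducible of degree 2 over F_521, and each such polynomial has 2 distinct roots in F_{521^2}. By Möbius inversion the count is N_521(2) = (1/2) Σ_{d|2} μ(2/d) · 521^d = (1/2)(μ(2)·521^1 + μ(1)·521^2) = 270920/2 = 135460.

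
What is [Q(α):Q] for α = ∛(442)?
[Q(α):Q] = 3

The minimal polynomial of α is x^3 - 442, irreducible over Q since 442 is not a perfect cube (so x^3 - 442 has no rational root). Hence [Q(α):Q] = deg(m_α) = 3.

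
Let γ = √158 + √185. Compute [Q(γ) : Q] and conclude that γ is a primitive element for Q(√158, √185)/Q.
[Q(γ) : Q] = 4 (equivalently, Q(γ) = Q(√158, √185))

Obviously Q(γ) ⊆ Q(√158, √185), and [Q(√158, √185):Q] = 4 (since 158, 185 are distinct squarefree integers > 1 with 29230 not a perfect square). To show equality we compute the minimal polynomial of γ. From γ = √158 + √185: γ^2 = 158 + 2√(29230) + 185 = 343 + 2√(29230), so γ^2 - 343 = 2√(29230); squaring, (γ^2 - 343)^2 = 4·29230, i.e. γ^4 - 686γ^2 + 117649 - 116920 = 0, i.e. γ^4 - 686γ^2 + 729 = 0. So γ is a root of x^4 - 686x^2 + 729. This polynomial is irreducible over Q: it has no rational root (each ±√158 ± √185 is irrational), and any factorization into two quadratics over Q would force √(29230) ∈ Q (pairing opposite roots) or √158, √185 ∈ Q (other pairings), all impossible. Hence [Q(γ):Q] = 4 = [Q(√158, √185):Q], so Q(γ) = Q(√158, √185).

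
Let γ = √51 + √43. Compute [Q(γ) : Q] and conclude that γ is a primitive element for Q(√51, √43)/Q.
[Q(γ) : Q] = 4 (equivalently, Q(γ) = Q(√51, √43))

Obviously Q(γ) ⊆ Q(√51, √43), and [Q(√51, √43):Q] = 4 (since 51, 43 are distinct squarefree integers > 1 with 2193 not a perfect square). To show equality we compute the minimal polynomial of γ. From γ = √51 + √43: γ^2 = 51 + 2√(2193) + 43 = 94 + 2√(2193), so γ^2 - 94 = 2√(2193); squaring, (γ^2 - 94)^2 = 4·2193, i.e. γ^4 - 188γ^2 + 8836 - 8772 = 0, i.e. γ^4 - 188γ^2 + 64 = 0. So γ is a root of x^4 - 188x^2 + 64. This polynomial is irreducible over Q: it has no rational root (each ±√51 ± √43 is irrational), and any factorization into two quadratics over Q would force √(2193) ∈ Q (pairing opposite roots) or √51, √43 ∈ Q (other pairings), all impossible. Hence [Q(γ):Q] = 4 = [Q(√51, √43):Q], so Q(γ) = Q(√51, √43).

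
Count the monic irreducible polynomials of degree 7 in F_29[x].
There are 2464268040 monic irreducible polynomials of degree 7 over F_29

Each element of F_{29^7} that lies in no proper subfield is a root of exactly one monic irreducible of degree 7 over F_29, and each such polynomial has 7 distinct roots in F_{29^7}. By Möbius inversion the count is N_29(7) = (1/7) Σ_{d|7} μ(7/d) · 29^d = (1/7)(μ(7)·29^1 + μ(1)·29^7) = 17249876280/7 = 2464268040.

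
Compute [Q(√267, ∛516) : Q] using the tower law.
[Q(√267, ∛516) : Q] = 6

Let L = Q(√267, ∛516). Since Q(√267) ⊂ L and [Q(√267):Q] = 2, the tower law gives 2 | [L:Q]. Likewise Q(∛516) ⊂ L with [Q(∛516):Q] = 3 (because 516 is not a perfect cube), so 3 | [L:Q]. As gcd(2,3) = 1, [L:Q] is divisible by 6. Conversely L is generated over Q by √267 and ∛516, so [L:Q] ≤ 2·3 = 6. Therefore [Q(√267, ∛516) : Q] = 6.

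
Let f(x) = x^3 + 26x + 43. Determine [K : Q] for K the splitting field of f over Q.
[K : Q] = 6

By the rational root test, any rational root of the monic integer polynomial f(x) = x^3 + 26x + 43 must be an integer dividing the constant term 43, i.e. one of ±{1, 43}. Evaluating: f(1) = 70, f(-1) = 16, f(43) = 80668, f(-43) = -80582; none is 0, so f has no rational root and is therefore irreducible over Q (a cubic with no linear factor over a field is irreducible). For an irreducible cubic, the Galois group is A_3 or S_3 according as the discriminant disc(f) = -4a^3 - 27b^2 = -4·(26)^3 - 27·(43)^2 = -120227 is or is not a square in Q. Here disc(f) = -120227 is not a perfect square in Q, so the Galois group of f over Q is not contained in A_3 and must be all of S_3. The splitting field has degree |S_3| = 6 over Q, so [K : Q] = 6.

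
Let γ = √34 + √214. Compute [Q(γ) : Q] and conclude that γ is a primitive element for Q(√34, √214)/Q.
[Q(γ) : Q] = 4 (equivalently, Q(γ) = Q(√34, √214))

Obviously Q(γ) ⊆ Q(√34, √214), and [Q(√34, √214):Q] = 4 (since 34, 214 are distinct squarefree integers > 1 with 7276 not a perfect square). To show equality we compute the minimal polynomial of γ. From γ = √34 + √214: γ^2 = 34 + 2√(7276) + 214 = 248 + 2√(7276), so γ^2 - 248 = 2√(7276); squaring, (γ^2 - 248)^2 = 4·7276, i.e. γ^4 - 496γ^2 + 61504 - 29104 = 0, i.e. γ^4 - 496γ^2 + 32400 = 0. So γ is a root of x^4 - 496x^2 + 32400. This polynomial is irreducible over Q: it has no rational root (each ±√34 ± √214 is irrational), and any factorization into two quadratics over Q would force √(7276) ∈ Q (pairing opposite roots) or √34, √214 ∈ Q (other pairings), all impossible. Hence [Q(γ):Q] = 4 = [Q(√34, √214):Q], so Q(γ) = Q(√34, √214).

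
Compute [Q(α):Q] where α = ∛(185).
[Q(α):Q] = 3

The minimal polynomial of α is x^3 - 185, irreducible over Q since 185 is not a perfect cube (so x^3 - 185 has no rational root). Hence [Q(α):Q] = deg(m_α) = 3.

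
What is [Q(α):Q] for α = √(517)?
[Q(α):Q] = 2

[Q(α):Q] equals the degree of the minimal polynomial of α. Here α^2 = 517 and x^2 - 517 is irreducible (d = 517 is squarefree, ≠ 1, hence not a square), so deg(m_α) = 2. Thus [Q(α):Q] = 2.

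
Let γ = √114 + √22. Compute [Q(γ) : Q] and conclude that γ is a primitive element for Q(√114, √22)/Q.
[Q(γ) : Q] = 4 (equivalently, Q(γ) = Q(√114, √22))

Obviously Q(γ) ⊆ Q(√114, √22), and [Q(√114, √22):Q] = 4 (since 114, 22 are distinct squarefree integers > 1 with 2508 not a perfect square). To show equality we compute the minimal polynomial of γ. From γ = √114 + √22: γ^2 = 114 + 2√(2508) + 22 = 136 + 2√(2508), so γ^2 - 136 = 2√(2508); squaring, (γ^2 - 136)^2 = 4·2508, i.e. γ^4 - 272γ^2 + 18496 - 10032 = 0, i.e. γ^4 - 272γ^2 + 8464 = 0. So γ is a root of x^4 - 272x^2 + 8464. This polynomial is irreducible over Q: it has no rational root (each ±√114 ± √22 is irrational), and any factorization into two quadratics over Q would force √(2508) ∈ Q (pairing opposite roots) or √114, √22 ∈ Q (other pairings), all impossible. Hence [Q(γ):Q] = 4 = [Q(√114, √22):Q], so Q(γ) = Q(√114, √22).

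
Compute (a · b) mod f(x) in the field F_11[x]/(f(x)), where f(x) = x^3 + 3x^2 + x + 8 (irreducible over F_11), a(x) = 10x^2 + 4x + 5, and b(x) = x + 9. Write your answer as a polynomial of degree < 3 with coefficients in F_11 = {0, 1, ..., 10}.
a · b ≡ 9x^2 + 9x + 9 (mod f(x))

Multiply in F_11[x]: a(x)·b(x) = (10x^2 + 4x + 5)·(x + 9) = 10x^3 + 6x^2 + 8x + 1. This has degree ≥ 3, so divide by f(x) over F_11: 10x^3 + 6x^2 + 8x + 1 = (10)·(x^3 + 3x^2 + x + 8) + (9x^2 + 9x + 9). Hence a·b ≡ 9x^2 + 9x + 9 (mod f). (F_11[x]/(f) is a field with 11^3 = 1331 elements since f is irreducible of degree 3.)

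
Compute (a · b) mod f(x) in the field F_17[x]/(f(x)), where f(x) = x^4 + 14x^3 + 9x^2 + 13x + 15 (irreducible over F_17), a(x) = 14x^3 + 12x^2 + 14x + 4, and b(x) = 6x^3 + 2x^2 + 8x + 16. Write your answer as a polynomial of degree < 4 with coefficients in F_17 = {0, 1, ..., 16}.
a · b ≡ x^3 + 13x^2 + 14x + 16 (mod f(x))

Multiply in F_17[x]: a(x)·b(x) = (14x^3 + 12x^2 + 14x + 4)·(6x^3 + 2x^2 + 8x + 16) = 16x^6 + 15x^5 + 16x^4 + 15x^3 + 6x^2 + x + 13. This has degree ≥ 4, so divide by f(x) over F_17: 16x^6 + 15x^5 + 16x^4 + 15x^3 + 6x^2 + x + 13 = (16x^2 + 12x + 10)·(x^4 + 14x^3 + 9x^2 + 13x + 15) + (x^3 + 13x^2 + 14x + 16). Hence a·b ≡ x^3 + 13x^2 + 14x + 16 (mod f). (F_17[x]/(f) is a field with 17^4 = 83521 elements since f is irreducible of degree 4.)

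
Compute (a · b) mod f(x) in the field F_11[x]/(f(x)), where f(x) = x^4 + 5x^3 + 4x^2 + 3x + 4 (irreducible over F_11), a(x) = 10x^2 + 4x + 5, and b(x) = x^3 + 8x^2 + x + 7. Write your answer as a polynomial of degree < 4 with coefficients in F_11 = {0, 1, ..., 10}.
a · b ≡ 2x^3 + 3x^2 + x + 9 (mod f(x))

Multiply in F_11[x]: a(x)·b(x) = (10x^2 + 4x + 5)·(x^3 + 8x^2 + x + 7) = 10x^5 + 7x^4 + 3x^3 + 4x^2 + 2. This has degree ≥ 4, so divide by f(x) over F_11: 10x^5 + 7x^4 + 3x^3 + 4x^2 + 2 = (10x + 1)·(x^4 + 5x^3 + 4x^2 + 3x + 4) + (2x^3 + 3x^2 + x + 9). Hence a·b ≡ 2x^3 + 3x^2 + x + 9 (mod f). (F_11[x]/(f) is a field with 11^4 = 14641 elements since f is irreducible of degree 4.)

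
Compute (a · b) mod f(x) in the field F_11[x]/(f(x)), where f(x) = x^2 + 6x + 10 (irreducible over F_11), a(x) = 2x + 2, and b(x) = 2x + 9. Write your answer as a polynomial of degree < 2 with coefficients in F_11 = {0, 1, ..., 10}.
a · b ≡ 9x (mod f(x))

Multiply in F_11[x]: a(x)·b(x) = (2x + 2)·(2x + 9) = 4x^2 + 7. This has degree ≥ 2, so divide by f(x) over F_11: 4x^2 + 7 = (4)·(x^2 + 6x + 10) + (9x). Hence a·b ≡ 9x (mod f). (F_11[x]/(f) is a field with 11^2 = 121 elements since f is irreducible of degree 2.)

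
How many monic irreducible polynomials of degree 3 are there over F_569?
There are 61406480 monic irreducible polynomials of degree 3 over F_569

Each element of F_{569^3} that lies in no proper subfield is a root of exactly one monic irreducible of degree 3 over F_569, and each such polynomial has 3 distinct roots in F_{569^3}. By Möbius inversion the count is N_569(3) = (1/3) Σ_{d|3} μ(3/d) · 569^d = (1/3)(μ(3)·569^1 + μ(1)·569^3) = 184219440/3 = 61406480.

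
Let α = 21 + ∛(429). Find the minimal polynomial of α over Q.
m_α(x) = x^3 - 63x^2 + 1323x - 9690

Set β = α - 21 = ∛(429), so β^3 = 429. Then (α - 21)^3 - 429 = 0, i.e. α is a root of g(x) = (x - 21)^3 - 429 = x^3 - 63x^2 + 1323x - 9690. Since g(x) = h(x - 21) where h(x) = x^3 - 429, and h is irreducible over Q (because 429 is not a perfect cube, so h has no rational root, and a monic cubic with no rational root is irreducible), g is also irreducible (irreducibility is preserved under the substitution x → x - 21). Hence m_α(x) = x^3 - 63x^2 + 1323x - 9690.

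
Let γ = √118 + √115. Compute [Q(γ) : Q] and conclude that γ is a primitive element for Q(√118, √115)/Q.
[Q(γ) : Q] = 4 (equivalently, Q(γ) = Q(√118, √115))

Obviously Q(γ) ⊆ Q(√118, √115), and [Q(√118, √115):Q] = 4 (since 118, 115 are distinct squarefree integers > 1 with 13570 not a perfect square). To show equality we compute the minimal polynomial of γ. From γ = √118 + √115: γ^2 = 118 + 2√(13570) + 115 = 233 + 2√(13570), so γ^2 - 233 = 2√(13570); squaring, (γ^2 - 233)^2 = 4·13570, i.e. γ^4 - 466γ^2 + 54289 - 54280 = 0, i.e. γ^4 - 466γ^2 + 9 = 0. So γ is a root of x^4 - 466x^2 + 9. This polynomial is irreducible over Q: it has no rational root (each ±√118 ± √115 is irrational), and any factorization into two quadratics over Q would force √(13570) ∈ Q (pairing opposite roots) or √118, √115 ∈ Q (other pairings), all impossible. Hence [Q(γ):Q] = 4 = [Q(√118, √115):Q], so Q(γ) = Q(√118, √115).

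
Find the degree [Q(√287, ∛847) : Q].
[Q(√287, ∛847) : Q] = 6

Let L = Q(√287, ∛847). Since Q(√287) ⊂ L and [Q(√287):Q] = 2, the tower law gives 2 | [L:Q]. Likewise Q(∛847) ⊂ L with [Q(∛847):Q] = 3 (because 847 is not a perfect cube), so 3 | [L:Q]. As gcd(2,3) = 1, [L:Q] is divisible by 6. Conversely L is generated over Q by √287 and ∛847, so [L:Q] ≤ 2·3 = 6. Therefore [Q(√287, ∛847) : Q] = 6.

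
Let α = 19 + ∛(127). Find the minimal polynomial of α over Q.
m_α(x) = x^3 - 57x^2 + 1083x - 6986

Set β = α - 19 = ∛(127), so β^3 = 127. Then (α - 19)^3 - 127 = 0, i.e. α is a root of g(x) = (x - 19)^3 - 127 = x^3 - 57x^2 + 1083x - 6986. Since g(x) = h(x - 19) where h(x) = x^3 - 127, and h is irreducible over Q (because 127 is not a perfect cube, so h has no rational root, and a monic cubic with no rational root is irreducible), g is also irreducible (irreducibility is preserved under the substitution x → x - 19). Hence m_α(x) = x^3 - 57x^2 + 1083x - 6986.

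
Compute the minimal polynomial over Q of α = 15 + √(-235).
m_α(x) = x^2 - 30x + 460

From α - 15 = √(-235), squaring gives (α - 15)^2 = -235, i.e. α^2 - 30α + 225 = -235, so α^2 - 30α + 460 = 0. The discriminant of x^2 - 30x + 460 is (-30)^2 - 4·(460) = 900 - 1840 = -940, and 4·(-235) is not a perfect square in Q since -235 is squarefree and ≠ 1. Hence x^2 - 30x + 460 is irreducible over Q and is the minimal polynomial of α.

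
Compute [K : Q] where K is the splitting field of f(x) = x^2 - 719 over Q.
[K : Q] = 2

f(x) = x^2 - 719 factors as (x - √719)(x + √719). The splitting field is K = Q(√719). Since 719 is squarefree and > 1, it is not a perfect square, so x^2 - 719 is irreducible over Q and [Q(√719) : Q] = 2. Hence [K : Q] = 2.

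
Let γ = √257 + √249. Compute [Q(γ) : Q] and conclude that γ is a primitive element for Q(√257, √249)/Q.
[Q(γ) : Q] = 4 (equivalently, Q(γ) = Q(√257, √249))

Obviously Q(γ) ⊆ Q(√257, √249), and [Q(√257, √249):Q] = 4 (since 257, 249 are distinct squarefree integers > 1 with 63993 not a perfect square). To show equality we compute the minimal polynomial of γ. From γ = √257 + √249: γ^2 = 257 + 2√(63993) + 249 = 506 + 2√(63993), so γ^2 - 506 = 2√(63993); squaring, (γ^2 - 506)^2 = 4·63993, i.e. γ^4 - 1012γ^2 + 256036 - 255972 = 0, i.e. γ^4 - 1012γ^2 + 64 = 0. So γ is a root of x^4 - 1012x^2 + 64. This polynomial is irreducible over Q: it has no rational root (each ±√257 ± √249 is irrational), and any factorization into two quadratics over Q would force √(63993) ∈ Q (pairing opposite roots) or √257, √249 ∈ Q (other pairings), all impossible. Hence [Q(γ):Q] = 4 = [Q(√257, √249):Q], so Q(γ) = Q(√257, √249).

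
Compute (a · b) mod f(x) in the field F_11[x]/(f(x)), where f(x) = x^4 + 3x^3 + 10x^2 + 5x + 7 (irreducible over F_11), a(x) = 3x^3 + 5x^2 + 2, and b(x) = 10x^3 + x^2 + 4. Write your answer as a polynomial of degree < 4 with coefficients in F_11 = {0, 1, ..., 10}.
a · b ≡ x^3 + 2x + 9 (mod f(x))

Multiply in F_11[x]: a(x)·b(x) = (3x^3 + 5x^2 + 2)·(10x^3 + x^2 + 4) = 8x^6 + 9x^5 + 5x^4 + 10x^3 + 8. This has degree ≥ 4, so divide by f(x) over F_11: 8x^6 + 9x^5 + 5x^4 + 10x^3 + 8 = (8x^2 + 7x + 3)·(x^4 + 3x^3 + 10x^2 + 5x + 7) + (x^3 + 2x + 9). Hence a·b ≡ x^3 + 2x + 9 (mod f). (F_11[x]/(f) is a field with 11^4 = 14641 elements since f is irreducible of degree 4.)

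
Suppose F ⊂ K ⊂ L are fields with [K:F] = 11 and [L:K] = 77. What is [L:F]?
[L:F] = 847

The tower law says that for any tower of field extensions F ⊂ K ⊂ L with finite degrees, [L:F] = [L:K] · [K:F]. Here this gives [L:F] = 77 · 11 = 847.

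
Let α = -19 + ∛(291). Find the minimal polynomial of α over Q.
m_α(x) = x^3 + 57x^2 + 1083x + 6568

Set β = α + 19 = ∛(291), so β^3 = 291. Then (α + 19)^3 - 291 = 0, i.e. α is a root of g(x) = (x + 19)^3 - 291 = x^3 + 57x^2 + 1083x + 6568. Since g(x) = h(x + 19) where h(x) = x^3 - 291, and h is irreducible over Q (because 291 is not a perfect cube, so h has no rational root, and a monic cubic with no rational root is irreducible), g is also irreducible (irreducibility is preserved under the substitution x → x + 19). Hence m_α(x) = x^3 + 57x^2 + 1083x + 6568.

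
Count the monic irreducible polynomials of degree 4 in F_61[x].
There are 3460530 monic irreducible polynomials of degree 4 over F_61

Each element of F_{61^4} that lies in no proper subfield is a root of exactly one monic irreducible of degree 4 over F_61, and each such polynomial has 4 distinct roots in F_{61^4}. By Möbius inversion the count is N_61(4) = (1/4) Σ_{d|4} μ(4/d) · 61^d = (1/4)(μ(4)·61^1 + μ(2)·61^2 + μ(1)·61^4) = 13842120/4 = 3460530.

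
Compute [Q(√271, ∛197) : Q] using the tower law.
[Q(√271, ∛197) : Q] = 6

Let L = Q(√271, ∛197). Since Q(√271) ⊂ L and [Q(√271):Q] = 2, the tower law gives 2 | [L:Q]. Likewise Q(∛197) ⊂ L with [Q(∛197):Q] = 3 (because 197 is not a perfect cube), so 3 | [L:Q]. As gcd(2,3) = 1, [L:Q] is divisible by 6. Conversely L is generated over Q by √271 and ∛197, so [L:Q] ≤ 2·3 = 6. Therefore [Q(√271, ∛197) : Q] = 6.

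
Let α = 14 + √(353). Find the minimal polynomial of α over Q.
m_α(x) = x^2 - 28x - 157

From α - 14 = √(353), squaring gives (α - 14)^2 = 353, i.e. α^2 - 28α + 196 = 353, so α^2 - 28α - 157 = 0. The discriminant of x^2 - 28x - 157 is (-28)^2 - 4·(-157) = 784 + 628 = 1412, and 4·(353) is not a perfect square in Q since 353 is squarefree and ≠ 1. Hence x^2 - 28x - 157 is irreducible over Q and is the minimal polynomial of α.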